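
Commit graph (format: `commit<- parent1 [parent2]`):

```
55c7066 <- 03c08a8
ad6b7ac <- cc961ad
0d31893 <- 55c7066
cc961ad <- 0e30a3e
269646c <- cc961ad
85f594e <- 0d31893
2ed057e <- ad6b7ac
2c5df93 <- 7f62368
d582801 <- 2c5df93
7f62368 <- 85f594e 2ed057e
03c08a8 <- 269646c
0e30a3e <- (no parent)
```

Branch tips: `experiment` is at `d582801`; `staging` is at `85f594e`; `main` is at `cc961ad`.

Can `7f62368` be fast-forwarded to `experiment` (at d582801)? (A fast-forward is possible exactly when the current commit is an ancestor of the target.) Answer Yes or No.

Yes

A fast-forward from 7f62368 to d582801 is possible iff 7f62368 is an ancestor of d582801.
Ancestors of d582801: {03c08a8, 0d31893, 0e30a3e, 269646c, 2c5df93, 2ed057e, 55c7066, 7f62368, 85f594e, ad6b7ac, cc961ad, d582801}.
7f62368 is among them, so fast-forward is possible.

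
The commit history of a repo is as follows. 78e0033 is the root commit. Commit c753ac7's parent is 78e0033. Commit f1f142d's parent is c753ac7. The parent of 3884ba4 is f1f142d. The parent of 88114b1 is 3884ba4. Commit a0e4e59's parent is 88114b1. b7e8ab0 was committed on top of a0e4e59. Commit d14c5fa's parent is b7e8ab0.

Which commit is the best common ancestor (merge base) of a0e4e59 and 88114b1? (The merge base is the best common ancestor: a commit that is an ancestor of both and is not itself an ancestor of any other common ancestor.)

Ancestors of a0e4e59: {3884ba4, 78e0033, 88114b1, a0e4e59, c753ac7, f1f142d}.
Ancestors of 88114b1: {3884ba4, 78e0033, 88114b1, c753ac7, f1f142d}.
Common ancestors: {3884ba4, 78e0033, 88114b1, c753ac7, f1f142d}.
Among these, 88114b1 is not an ancestor of any other common ancestor — it is the merge base.

88114b1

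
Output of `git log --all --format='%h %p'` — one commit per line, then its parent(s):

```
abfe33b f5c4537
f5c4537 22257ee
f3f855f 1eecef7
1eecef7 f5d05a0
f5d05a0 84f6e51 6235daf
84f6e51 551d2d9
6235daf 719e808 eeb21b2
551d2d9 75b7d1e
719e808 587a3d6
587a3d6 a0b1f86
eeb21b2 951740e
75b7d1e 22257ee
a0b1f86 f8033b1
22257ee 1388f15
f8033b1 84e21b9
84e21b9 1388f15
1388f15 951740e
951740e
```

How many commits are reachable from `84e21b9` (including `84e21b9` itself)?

3

Walking parent pointers from 84e21b9: reachable set = {1388f15, 84e21b9, 951740e}.
That is 3 commits.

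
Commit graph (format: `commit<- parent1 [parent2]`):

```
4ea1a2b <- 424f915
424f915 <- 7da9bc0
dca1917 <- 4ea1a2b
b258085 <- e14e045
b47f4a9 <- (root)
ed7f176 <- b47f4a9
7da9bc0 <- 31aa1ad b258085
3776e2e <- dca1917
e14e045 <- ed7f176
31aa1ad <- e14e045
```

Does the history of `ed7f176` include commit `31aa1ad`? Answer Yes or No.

No

Ancestors of ed7f176: {b47f4a9, ed7f176}.
31aa1ad is not in that set, so it is not an ancestor of ed7f176.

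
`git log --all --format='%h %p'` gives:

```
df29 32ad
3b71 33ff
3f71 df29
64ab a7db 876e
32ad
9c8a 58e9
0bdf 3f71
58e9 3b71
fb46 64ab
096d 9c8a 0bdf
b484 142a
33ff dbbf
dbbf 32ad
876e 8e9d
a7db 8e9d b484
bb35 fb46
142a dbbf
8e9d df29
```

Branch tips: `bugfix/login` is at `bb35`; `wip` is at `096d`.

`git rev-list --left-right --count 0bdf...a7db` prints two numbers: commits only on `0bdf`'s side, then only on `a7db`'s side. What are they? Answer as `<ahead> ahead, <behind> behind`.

2 ahead, 5 behind

Reachable from 0bdf: {0bdf, 32ad, 3f71, df29}.
Reachable from a7db: {142a, 32ad, 8e9d, a7db, b484, dbbf, df29}.
Only in 0bdf's history (ahead): {0bdf, 3f71} — 2.
Only in a7db's history (behind): {142a, 8e9d, a7db, b484, dbbf} — 5.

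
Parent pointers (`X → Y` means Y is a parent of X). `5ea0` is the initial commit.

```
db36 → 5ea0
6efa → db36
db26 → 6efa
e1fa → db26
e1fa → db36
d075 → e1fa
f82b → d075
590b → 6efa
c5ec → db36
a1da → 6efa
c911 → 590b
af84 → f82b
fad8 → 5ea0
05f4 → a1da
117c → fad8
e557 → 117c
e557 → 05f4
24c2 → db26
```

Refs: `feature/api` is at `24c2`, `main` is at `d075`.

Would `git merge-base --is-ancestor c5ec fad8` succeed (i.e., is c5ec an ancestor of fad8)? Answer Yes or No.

Ancestors of fad8: {5ea0, fad8}.
c5ec is not in that set, so it is not an ancestor of fad8.

No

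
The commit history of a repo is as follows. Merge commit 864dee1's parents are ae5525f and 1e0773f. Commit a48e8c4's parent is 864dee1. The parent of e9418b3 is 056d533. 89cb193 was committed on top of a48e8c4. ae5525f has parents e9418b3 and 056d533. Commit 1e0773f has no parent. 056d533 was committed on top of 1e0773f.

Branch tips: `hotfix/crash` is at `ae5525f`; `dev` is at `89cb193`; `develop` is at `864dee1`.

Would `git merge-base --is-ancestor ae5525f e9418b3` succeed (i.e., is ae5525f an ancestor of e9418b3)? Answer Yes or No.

Ancestors of e9418b3: {056d533, 1e0773f, e9418b3}.
ae5525f is not in that set, so it is not an ancestor of e9418b3.

No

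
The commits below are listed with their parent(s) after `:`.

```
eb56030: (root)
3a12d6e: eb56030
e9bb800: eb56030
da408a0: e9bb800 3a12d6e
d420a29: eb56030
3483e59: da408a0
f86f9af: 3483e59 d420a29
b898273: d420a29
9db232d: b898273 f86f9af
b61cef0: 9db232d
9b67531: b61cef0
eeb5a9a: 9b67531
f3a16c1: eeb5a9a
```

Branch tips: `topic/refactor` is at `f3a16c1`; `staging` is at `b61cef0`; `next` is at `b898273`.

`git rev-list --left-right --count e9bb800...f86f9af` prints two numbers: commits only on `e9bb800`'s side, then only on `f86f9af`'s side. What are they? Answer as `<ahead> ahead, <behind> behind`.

Reachable from e9bb800: {e9bb800, eb56030}.
Reachable from f86f9af: {3483e59, 3a12d6e, d420a29, da408a0, e9bb800, eb56030, f86f9af}.
Only in e9bb800's history (ahead): {} — 0.
Only in f86f9af's history (behind): {3483e59, 3a12d6e, d420a29, da408a0, f86f9af} — 5.

0 ahead, 5 behind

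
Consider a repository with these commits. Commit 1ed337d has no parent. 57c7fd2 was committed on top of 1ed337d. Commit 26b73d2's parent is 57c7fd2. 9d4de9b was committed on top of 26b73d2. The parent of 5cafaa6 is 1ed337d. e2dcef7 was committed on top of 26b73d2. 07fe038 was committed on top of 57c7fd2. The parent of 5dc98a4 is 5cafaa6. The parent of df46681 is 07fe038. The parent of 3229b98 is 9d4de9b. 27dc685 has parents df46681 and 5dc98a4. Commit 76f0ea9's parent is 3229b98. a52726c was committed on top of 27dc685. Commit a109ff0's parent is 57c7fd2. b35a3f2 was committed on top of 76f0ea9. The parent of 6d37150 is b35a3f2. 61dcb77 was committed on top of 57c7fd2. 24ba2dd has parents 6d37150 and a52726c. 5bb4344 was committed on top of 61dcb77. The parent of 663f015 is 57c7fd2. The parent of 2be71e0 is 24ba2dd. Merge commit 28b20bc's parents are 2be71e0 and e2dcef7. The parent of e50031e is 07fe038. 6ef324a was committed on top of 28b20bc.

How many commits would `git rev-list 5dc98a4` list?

3

Walking parent pointers from 5dc98a4: reachable set = {1ed337d, 5cafaa6, 5dc98a4}.
That is 3 commits.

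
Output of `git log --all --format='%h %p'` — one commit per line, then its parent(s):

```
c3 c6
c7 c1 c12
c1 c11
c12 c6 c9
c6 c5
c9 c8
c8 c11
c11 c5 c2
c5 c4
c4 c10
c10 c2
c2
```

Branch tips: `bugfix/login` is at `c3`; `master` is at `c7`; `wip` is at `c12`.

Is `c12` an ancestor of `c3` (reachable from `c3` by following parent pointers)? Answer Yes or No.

No

Ancestors of c3: {c10, c2, c3, c4, c5, c6}.
c12 is not in that set, so it is not an ancestor of c3.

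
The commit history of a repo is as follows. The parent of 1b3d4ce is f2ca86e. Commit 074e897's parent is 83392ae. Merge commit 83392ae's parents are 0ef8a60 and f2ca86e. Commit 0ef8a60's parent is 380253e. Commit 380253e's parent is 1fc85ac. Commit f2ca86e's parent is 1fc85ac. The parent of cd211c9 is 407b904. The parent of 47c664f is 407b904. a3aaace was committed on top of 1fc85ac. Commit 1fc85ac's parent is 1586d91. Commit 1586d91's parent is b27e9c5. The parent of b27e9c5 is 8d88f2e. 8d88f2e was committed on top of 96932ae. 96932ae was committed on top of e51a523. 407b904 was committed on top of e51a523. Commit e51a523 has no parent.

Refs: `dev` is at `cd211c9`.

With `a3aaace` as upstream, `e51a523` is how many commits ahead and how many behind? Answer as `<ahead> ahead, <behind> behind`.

0 ahead, 6 behind

Reachable from e51a523: {e51a523}.
Reachable from a3aaace: {1586d91, 1fc85ac, 8d88f2e, 96932ae, a3aaace, b27e9c5, e51a523}.
Only in e51a523's history (ahead): {} — 0.
Only in a3aaace's history (behind): {1586d91, 1fc85ac, 8d88f2e, 96932ae, a3aaace, b27e9c5} — 6.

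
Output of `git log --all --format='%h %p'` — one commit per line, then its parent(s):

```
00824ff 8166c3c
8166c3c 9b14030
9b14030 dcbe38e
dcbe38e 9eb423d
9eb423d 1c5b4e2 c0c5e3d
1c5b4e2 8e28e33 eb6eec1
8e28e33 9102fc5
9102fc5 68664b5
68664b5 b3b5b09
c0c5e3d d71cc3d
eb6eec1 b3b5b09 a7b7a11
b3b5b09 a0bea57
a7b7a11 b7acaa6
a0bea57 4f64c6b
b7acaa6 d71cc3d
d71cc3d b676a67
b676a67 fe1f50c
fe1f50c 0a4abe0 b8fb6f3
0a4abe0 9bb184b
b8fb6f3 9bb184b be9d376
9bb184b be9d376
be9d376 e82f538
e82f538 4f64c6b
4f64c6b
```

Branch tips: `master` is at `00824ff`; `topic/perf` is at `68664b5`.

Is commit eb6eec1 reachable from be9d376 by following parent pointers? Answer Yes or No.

No

Ancestors of be9d376: {4f64c6b, be9d376, e82f538}.
eb6eec1 is not in that set, so it is not an ancestor of be9d376.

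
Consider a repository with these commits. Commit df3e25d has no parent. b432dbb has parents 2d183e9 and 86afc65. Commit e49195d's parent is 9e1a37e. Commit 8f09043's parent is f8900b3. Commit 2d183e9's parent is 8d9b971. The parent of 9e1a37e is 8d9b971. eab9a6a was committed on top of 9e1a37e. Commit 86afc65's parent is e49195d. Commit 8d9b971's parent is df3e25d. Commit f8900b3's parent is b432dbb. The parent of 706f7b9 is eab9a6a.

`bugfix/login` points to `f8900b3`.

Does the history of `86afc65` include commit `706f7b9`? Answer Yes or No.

No

Ancestors of 86afc65: {86afc65, 8d9b971, 9e1a37e, df3e25d, e49195d}.
706f7b9 is not in that set, so it is not an ancestor of 86afc65.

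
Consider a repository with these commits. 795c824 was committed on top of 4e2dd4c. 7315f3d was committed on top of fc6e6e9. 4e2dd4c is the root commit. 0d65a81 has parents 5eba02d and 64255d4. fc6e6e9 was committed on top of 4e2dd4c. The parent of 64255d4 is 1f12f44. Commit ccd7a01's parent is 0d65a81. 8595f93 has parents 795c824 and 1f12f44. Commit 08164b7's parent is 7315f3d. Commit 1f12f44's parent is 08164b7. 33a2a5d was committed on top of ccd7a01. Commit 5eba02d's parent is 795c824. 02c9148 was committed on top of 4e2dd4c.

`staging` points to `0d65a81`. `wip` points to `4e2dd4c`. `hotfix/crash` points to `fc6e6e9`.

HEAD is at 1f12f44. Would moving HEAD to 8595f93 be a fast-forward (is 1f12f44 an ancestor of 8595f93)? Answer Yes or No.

Yes

A fast-forward from 1f12f44 to 8595f93 is possible iff 1f12f44 is an ancestor of 8595f93.
Ancestors of 8595f93: {08164b7, 1f12f44, 4e2dd4c, 7315f3d, 795c824, 8595f93, fc6e6e9}.
1f12f44 is among them, so fast-forward is possible.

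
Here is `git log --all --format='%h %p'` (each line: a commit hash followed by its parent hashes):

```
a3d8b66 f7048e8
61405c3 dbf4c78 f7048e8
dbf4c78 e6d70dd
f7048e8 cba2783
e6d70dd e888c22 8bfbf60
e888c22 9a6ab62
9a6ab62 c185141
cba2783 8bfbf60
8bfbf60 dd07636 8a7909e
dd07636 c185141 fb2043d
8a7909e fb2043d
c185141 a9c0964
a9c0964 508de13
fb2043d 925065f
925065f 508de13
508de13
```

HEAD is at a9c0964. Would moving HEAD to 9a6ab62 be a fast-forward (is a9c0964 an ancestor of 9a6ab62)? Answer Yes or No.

Yes

A fast-forward from a9c0964 to 9a6ab62 is possible iff a9c0964 is an ancestor of 9a6ab62.
Ancestors of 9a6ab62: {508de13, 9a6ab62, a9c0964, c185141}.
a9c0964 is among them, so fast-forward is possible.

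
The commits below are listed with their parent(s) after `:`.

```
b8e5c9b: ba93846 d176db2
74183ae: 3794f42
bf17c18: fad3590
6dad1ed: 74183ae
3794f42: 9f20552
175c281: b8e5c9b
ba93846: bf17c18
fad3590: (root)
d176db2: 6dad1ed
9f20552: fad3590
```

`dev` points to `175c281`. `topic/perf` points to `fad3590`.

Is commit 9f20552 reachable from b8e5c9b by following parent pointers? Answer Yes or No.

Ancestors of b8e5c9b (commits reachable by following parents): {3794f42, 6dad1ed, 74183ae, 9f20552, b8e5c9b, ba93846, bf17c18, d176db2, fad3590}.
9f20552 is in that set, so it is an ancestor of b8e5c9b.

Yes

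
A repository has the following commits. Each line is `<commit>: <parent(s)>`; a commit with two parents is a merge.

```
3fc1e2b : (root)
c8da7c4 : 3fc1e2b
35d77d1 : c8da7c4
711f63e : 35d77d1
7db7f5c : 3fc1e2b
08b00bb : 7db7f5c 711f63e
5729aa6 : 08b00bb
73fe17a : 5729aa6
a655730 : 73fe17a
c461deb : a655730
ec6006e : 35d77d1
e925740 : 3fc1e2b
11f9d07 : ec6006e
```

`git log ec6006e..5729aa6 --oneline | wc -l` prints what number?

4

Reachable from 5729aa6: {08b00bb, 35d77d1, 3fc1e2b, 5729aa6, 711f63e, 7db7f5c, c8da7c4}.
Reachable from ec6006e: {35d77d1, 3fc1e2b, c8da7c4, ec6006e}.
In 5729aa6's history but not ec6006e's: {08b00bb, 5729aa6, 711f63e, 7db7f5c} — 4 commits.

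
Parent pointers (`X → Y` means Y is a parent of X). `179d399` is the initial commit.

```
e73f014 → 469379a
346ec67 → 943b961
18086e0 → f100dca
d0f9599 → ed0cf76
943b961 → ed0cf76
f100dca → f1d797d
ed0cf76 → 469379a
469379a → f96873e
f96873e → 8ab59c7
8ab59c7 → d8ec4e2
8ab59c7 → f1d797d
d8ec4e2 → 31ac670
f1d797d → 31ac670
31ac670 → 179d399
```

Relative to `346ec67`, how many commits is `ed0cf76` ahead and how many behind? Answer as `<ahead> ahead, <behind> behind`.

Reachable from ed0cf76: {179d399, 31ac670, 469379a, 8ab59c7, d8ec4e2, ed0cf76, f1d797d, f96873e}.
Reachable from 346ec67: {179d399, 31ac670, 346ec67, 469379a, 8ab59c7, 943b961, d8ec4e2, ed0cf76, f1d797d, f96873e}.
Only in ed0cf76's history (ahead): {} — 0.
Only in 346ec67's history (behind): {346ec67, 943b961} — 2.

0 ahead, 2 behind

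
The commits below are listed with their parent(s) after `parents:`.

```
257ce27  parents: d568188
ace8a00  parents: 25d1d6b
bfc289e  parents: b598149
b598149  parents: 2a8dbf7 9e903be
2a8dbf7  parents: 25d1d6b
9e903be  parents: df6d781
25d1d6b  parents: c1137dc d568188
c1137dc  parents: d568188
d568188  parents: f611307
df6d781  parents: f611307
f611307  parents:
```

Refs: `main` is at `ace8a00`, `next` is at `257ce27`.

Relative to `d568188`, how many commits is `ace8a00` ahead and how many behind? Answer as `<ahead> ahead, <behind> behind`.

3 ahead, 0 behind

Reachable from ace8a00: {25d1d6b, ace8a00, c1137dc, d568188, f611307}.
Reachable from d568188: {d568188, f611307}.
Only in ace8a00's history (ahead): {25d1d6b, ace8a00, c1137dc} — 3.
Only in d568188's history (behind): {} — 0.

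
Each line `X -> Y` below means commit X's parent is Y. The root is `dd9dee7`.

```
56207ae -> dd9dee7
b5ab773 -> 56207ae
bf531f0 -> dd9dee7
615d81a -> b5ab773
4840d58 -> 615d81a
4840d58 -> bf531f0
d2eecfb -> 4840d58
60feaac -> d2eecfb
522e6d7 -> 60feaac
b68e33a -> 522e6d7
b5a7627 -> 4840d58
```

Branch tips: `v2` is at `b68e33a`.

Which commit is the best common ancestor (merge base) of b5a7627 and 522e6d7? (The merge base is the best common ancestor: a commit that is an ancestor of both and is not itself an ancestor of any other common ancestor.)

Ancestors of b5a7627: {4840d58, 56207ae, 615d81a, b5a7627, b5ab773, bf531f0, dd9dee7}.
Ancestors of 522e6d7: {4840d58, 522e6d7, 56207ae, 60feaac, 615d81a, b5ab773, bf531f0, d2eecfb, dd9dee7}.
Common ancestors: {4840d58, 56207ae, 615d81a, b5ab773, bf531f0, dd9dee7}.
Among these, 4840d58 is not an ancestor of any other common ancestor — it is the merge base.

4840d58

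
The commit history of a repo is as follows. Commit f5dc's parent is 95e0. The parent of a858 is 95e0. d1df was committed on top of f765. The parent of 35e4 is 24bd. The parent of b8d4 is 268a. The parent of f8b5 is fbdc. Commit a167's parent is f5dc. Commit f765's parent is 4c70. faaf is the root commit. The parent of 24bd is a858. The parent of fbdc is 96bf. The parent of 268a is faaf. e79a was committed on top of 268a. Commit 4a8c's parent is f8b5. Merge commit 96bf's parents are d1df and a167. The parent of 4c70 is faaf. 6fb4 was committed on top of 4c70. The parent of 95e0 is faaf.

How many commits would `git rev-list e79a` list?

3

Walking parent pointers from e79a: reachable set = {268a, e79a, faaf}.
That is 3 commits.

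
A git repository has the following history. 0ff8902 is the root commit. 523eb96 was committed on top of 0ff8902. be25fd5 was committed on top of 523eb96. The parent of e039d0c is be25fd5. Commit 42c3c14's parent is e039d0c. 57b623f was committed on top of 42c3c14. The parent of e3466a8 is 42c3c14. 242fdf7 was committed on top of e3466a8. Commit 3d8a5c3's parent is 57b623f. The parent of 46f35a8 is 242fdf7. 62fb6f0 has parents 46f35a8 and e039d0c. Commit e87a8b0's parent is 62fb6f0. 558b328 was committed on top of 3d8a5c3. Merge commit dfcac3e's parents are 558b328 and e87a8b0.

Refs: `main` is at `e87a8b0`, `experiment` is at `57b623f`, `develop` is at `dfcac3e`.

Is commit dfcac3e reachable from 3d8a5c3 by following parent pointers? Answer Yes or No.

Ancestors of 3d8a5c3: {0ff8902, 3d8a5c3, 42c3c14, 523eb96, 57b623f, be25fd5, e039d0c}.
dfcac3e is not in that set, so it is not an ancestor of 3d8a5c3.

No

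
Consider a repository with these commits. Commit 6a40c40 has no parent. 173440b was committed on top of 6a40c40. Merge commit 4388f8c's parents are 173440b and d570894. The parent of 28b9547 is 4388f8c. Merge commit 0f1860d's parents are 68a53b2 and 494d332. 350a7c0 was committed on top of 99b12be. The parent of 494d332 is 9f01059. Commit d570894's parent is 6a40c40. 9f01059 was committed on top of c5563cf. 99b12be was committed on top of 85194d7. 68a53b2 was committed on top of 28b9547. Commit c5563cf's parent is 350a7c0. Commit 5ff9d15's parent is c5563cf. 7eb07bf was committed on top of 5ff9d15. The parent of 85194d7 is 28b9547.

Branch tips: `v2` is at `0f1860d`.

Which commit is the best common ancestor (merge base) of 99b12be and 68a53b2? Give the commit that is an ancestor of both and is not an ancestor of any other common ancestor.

28b9547

Ancestors of 99b12be: {173440b, 28b9547, 4388f8c, 6a40c40, 85194d7, 99b12be, d570894}.
Ancestors of 68a53b2: {173440b, 28b9547, 4388f8c, 68a53b2, 6a40c40, d570894}.
Common ancestors: {173440b, 28b9547, 4388f8c, 6a40c40, d570894}.
Among these, 28b9547 is not an ancestor of any other common ancestor — it is the merge base.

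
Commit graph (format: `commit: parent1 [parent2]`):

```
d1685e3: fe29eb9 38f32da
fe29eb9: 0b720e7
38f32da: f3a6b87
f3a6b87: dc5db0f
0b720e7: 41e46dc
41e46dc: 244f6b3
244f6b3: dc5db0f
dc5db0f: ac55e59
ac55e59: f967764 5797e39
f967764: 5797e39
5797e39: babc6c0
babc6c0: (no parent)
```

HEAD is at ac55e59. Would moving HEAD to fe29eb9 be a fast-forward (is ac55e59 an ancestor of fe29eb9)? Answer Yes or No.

A fast-forward from ac55e59 to fe29eb9 is possible iff ac55e59 is an ancestor of fe29eb9.
Ancestors of fe29eb9: {0b720e7, 244f6b3, 41e46dc, 5797e39, ac55e59, babc6c0, dc5db0f, f967764, fe29eb9}.
ac55e59 is among them, so fast-forward is possible.

Yes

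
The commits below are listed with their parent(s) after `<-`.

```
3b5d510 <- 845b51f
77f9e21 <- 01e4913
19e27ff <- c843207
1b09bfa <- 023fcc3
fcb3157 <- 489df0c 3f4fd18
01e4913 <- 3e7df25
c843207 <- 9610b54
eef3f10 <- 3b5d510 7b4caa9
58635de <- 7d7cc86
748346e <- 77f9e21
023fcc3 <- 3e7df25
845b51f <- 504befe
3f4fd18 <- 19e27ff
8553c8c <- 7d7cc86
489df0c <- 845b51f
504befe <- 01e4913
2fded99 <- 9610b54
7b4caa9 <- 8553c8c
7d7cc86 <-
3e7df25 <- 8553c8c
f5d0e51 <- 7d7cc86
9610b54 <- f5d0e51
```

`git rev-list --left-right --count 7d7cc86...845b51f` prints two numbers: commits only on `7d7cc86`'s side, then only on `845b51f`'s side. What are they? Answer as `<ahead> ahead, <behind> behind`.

0 ahead, 5 behind

Reachable from 7d7cc86: {7d7cc86}.
Reachable from 845b51f: {01e4913, 3e7df25, 504befe, 7d7cc86, 845b51f, 8553c8c}.
Only in 7d7cc86's history (ahead): {} — 0.
Only in 845b51f's history (behind): {01e4913, 3e7df25, 504befe, 845b51f, 8553c8c} — 5.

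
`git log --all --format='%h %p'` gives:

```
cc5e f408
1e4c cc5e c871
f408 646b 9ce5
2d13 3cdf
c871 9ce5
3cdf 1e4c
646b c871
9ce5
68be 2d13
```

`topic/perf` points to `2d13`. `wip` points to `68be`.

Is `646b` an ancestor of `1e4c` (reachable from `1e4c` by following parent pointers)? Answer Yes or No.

Ancestors of 1e4c (commits reachable by following parents): {1e4c, 646b, 9ce5, c871, cc5e, f408}.
646b is in that set, so it is an ancestor of 1e4c.

Yes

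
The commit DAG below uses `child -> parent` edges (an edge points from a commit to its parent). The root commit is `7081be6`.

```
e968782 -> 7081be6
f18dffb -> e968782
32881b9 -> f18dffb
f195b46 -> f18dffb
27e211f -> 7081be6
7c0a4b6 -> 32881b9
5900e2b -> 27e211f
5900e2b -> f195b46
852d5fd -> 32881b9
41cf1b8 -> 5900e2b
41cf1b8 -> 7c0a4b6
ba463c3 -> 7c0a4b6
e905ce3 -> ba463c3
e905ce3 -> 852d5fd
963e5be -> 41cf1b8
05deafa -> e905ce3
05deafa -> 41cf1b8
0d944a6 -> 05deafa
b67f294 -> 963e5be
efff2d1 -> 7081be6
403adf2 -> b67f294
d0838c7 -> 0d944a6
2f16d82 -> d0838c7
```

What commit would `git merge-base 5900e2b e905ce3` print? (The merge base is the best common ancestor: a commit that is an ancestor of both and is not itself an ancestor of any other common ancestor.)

f18dffb

Ancestors of 5900e2b: {27e211f, 5900e2b, 7081be6, e968782, f18dffb, f195b46}.
Ancestors of e905ce3: {32881b9, 7081be6, 7c0a4b6, 852d5fd, ba463c3, e905ce3, e968782, f18dffb}.
Common ancestors: {7081be6, e968782, f18dffb}.
Among these, f18dffb is not an ancestor of any other common ancestor — it is the merge base.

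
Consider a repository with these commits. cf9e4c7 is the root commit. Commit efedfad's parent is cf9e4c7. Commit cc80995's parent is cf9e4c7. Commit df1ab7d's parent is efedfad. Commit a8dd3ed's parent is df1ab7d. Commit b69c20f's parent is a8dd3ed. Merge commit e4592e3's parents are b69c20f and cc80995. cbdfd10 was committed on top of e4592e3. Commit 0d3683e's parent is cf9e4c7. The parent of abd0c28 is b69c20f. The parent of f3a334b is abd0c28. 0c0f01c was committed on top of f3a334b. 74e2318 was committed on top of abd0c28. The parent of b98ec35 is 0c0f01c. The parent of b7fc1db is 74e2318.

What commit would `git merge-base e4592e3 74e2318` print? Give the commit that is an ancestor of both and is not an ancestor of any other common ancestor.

b69c20f

Ancestors of e4592e3: {a8dd3ed, b69c20f, cc80995, cf9e4c7, df1ab7d, e4592e3, efedfad}.
Ancestors of 74e2318: {74e2318, a8dd3ed, abd0c28, b69c20f, cf9e4c7, df1ab7d, efedfad}.
Common ancestors: {a8dd3ed, b69c20f, cf9e4c7, df1ab7d, efedfad}.
Among these, b69c20f is not an ancestor of any other common ancestor — it is the merge base.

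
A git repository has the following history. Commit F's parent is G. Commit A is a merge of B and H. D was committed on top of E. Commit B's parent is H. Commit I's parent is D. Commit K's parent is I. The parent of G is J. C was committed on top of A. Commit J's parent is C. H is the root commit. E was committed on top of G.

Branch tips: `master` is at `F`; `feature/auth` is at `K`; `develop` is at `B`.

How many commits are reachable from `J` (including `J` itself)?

5

Walking parent pointers from J: reachable set = {A, B, C, H, J}.
That is 5 commits.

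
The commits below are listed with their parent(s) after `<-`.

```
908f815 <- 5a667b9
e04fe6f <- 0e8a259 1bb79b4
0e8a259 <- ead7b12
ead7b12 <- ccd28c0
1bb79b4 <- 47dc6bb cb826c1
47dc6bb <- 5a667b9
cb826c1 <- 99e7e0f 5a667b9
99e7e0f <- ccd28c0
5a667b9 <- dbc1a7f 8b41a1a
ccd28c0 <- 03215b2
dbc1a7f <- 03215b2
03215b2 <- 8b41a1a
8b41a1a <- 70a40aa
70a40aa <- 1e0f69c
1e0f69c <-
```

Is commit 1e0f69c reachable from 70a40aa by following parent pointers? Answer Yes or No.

Ancestors of 70a40aa (commits reachable by following parents): {1e0f69c, 70a40aa}.
1e0f69c is in that set, so it is an ancestor of 70a40aa.

Yes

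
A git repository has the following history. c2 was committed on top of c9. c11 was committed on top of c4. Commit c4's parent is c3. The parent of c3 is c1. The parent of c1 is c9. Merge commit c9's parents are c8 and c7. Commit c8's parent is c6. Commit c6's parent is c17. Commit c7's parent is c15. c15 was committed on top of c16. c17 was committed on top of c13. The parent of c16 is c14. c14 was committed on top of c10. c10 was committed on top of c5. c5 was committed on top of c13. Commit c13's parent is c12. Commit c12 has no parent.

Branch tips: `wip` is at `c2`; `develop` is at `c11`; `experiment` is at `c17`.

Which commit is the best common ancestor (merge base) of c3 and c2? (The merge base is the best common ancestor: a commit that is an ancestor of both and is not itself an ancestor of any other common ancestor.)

c9

Ancestors of c3: {c1, c10, c12, c13, c14, c15, c16, c17, c3, c5, c6, c7, c8, c9}.
Ancestors of c2: {c10, c12, c13, c14, c15, c16, c17, c2, c5, c6, c7, c8, c9}.
Common ancestors: {c10, c12, c13, c14, c15, c16, c17, c5, c6, c7, c8, c9}.
Among these, c9 is not an ancestor of any other common ancestor — it is the merge base.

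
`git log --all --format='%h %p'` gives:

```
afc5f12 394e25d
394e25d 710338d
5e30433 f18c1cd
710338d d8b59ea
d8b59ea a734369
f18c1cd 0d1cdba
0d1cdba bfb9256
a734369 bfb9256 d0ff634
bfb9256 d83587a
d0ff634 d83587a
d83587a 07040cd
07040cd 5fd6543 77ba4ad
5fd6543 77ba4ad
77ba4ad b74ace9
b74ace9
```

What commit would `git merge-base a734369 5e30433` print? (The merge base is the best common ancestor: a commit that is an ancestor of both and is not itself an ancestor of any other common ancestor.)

bfb9256

Ancestors of a734369: {07040cd, 5fd6543, 77ba4ad, a734369, b74ace9, bfb9256, d0ff634, d83587a}.
Ancestors of 5e30433: {07040cd, 0d1cdba, 5e30433, 5fd6543, 77ba4ad, b74ace9, bfb9256, d83587a, f18c1cd}.
Common ancestors: {07040cd, 5fd6543, 77ba4ad, b74ace9, bfb9256, d83587a}.
Among these, bfb9256 is not an ancestor of any other common ancestor — it is the merge base.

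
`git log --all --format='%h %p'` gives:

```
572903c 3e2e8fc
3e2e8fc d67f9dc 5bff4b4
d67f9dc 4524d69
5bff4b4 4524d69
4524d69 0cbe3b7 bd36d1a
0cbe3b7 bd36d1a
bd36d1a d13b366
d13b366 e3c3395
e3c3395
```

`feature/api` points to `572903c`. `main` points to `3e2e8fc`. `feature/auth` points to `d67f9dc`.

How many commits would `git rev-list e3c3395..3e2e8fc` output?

Reachable from 3e2e8fc: {0cbe3b7, 3e2e8fc, 4524d69, 5bff4b4, bd36d1a, d13b366, d67f9dc, e3c3395}.
Reachable from e3c3395: {e3c3395}.
In 3e2e8fc's history but not e3c3395's: {0cbe3b7, 3e2e8fc, 4524d69, 5bff4b4, bd36d1a, d13b366, d67f9dc} — 7 commits.

7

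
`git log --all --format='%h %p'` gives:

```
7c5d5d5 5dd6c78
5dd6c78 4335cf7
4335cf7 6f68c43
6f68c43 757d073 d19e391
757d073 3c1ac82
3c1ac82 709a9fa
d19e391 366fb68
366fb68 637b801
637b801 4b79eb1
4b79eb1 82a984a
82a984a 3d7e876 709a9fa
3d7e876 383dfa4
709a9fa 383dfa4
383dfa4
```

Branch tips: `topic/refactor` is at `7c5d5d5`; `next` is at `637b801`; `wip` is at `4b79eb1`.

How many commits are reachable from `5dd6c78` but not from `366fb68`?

6

Reachable from 5dd6c78: {366fb68, 383dfa4, 3c1ac82, 3d7e876, 4335cf7, 4b79eb1, 5dd6c78, 637b801, 6f68c43, 709a9fa, 757d073, 82a984a, d19e391}.
Reachable from 366fb68: {366fb68, 383dfa4, 3d7e876, 4b79eb1, 637b801, 709a9fa, 82a984a}.
In 5dd6c78's history but not 366fb68's: {3c1ac82, 4335cf7, 5dd6c78, 6f68c43, 757d073, d19e391} — 6 commits.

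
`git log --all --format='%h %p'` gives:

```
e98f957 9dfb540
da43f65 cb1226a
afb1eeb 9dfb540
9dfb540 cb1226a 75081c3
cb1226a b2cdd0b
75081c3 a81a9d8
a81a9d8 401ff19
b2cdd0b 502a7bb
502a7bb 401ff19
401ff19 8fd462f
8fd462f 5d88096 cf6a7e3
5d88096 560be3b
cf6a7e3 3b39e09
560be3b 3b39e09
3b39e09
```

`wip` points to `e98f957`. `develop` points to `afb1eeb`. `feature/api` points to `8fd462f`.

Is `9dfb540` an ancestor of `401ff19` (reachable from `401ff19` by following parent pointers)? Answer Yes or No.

Ancestors of 401ff19: {3b39e09, 401ff19, 560be3b, 5d88096, 8fd462f, cf6a7e3}.
9dfb540 is not in that set, so it is not an ancestor of 401ff19.

No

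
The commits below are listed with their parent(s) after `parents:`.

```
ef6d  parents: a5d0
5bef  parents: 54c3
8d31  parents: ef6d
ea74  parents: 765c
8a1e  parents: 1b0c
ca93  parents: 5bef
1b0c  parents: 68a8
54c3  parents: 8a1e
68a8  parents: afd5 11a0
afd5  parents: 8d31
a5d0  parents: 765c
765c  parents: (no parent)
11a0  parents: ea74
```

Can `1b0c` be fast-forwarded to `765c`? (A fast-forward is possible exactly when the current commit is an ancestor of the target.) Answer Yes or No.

A fast-forward from 1b0c to 765c is possible iff 1b0c is an ancestor of 765c.
Ancestors of 765c: {765c}.
1b0c is not among them, so fast-forward is not possible.

No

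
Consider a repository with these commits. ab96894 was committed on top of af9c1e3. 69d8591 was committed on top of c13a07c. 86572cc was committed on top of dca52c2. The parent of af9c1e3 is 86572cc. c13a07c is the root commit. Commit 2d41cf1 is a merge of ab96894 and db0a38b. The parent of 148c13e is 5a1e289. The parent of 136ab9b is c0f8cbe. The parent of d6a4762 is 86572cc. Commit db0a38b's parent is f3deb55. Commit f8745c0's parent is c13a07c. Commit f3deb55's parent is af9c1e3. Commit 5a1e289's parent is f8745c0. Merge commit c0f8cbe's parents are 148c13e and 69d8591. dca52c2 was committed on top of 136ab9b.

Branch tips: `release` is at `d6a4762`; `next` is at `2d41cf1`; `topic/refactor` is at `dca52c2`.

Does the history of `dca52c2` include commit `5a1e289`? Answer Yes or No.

Ancestors of dca52c2 (commits reachable by following parents): {136ab9b, 148c13e, 5a1e289, 69d8591, c0f8cbe, c13a07c, dca52c2, f8745c0}.
5a1e289 is in that set, so it is an ancestor of dca52c2.

Yes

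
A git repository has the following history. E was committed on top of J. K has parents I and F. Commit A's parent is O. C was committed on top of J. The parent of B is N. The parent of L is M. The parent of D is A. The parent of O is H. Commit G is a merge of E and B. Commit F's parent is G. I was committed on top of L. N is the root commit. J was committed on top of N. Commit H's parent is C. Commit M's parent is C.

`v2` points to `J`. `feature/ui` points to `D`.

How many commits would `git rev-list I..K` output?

5

Reachable from K: {B, C, E, F, G, I, J, K, L, M, N}.
Reachable from I: {C, I, J, L, M, N}.
In K's history but not I's: {B, E, F, G, K} — 5 commits.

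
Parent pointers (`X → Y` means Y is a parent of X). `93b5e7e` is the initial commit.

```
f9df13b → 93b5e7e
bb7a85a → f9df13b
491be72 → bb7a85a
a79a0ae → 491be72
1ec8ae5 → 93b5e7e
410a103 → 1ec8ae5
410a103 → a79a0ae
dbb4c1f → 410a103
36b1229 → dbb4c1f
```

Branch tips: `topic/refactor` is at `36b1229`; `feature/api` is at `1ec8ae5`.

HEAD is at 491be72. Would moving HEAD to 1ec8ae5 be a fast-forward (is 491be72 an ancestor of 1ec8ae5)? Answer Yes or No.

A fast-forward from 491be72 to 1ec8ae5 is possible iff 491be72 is an ancestor of 1ec8ae5.
Ancestors of 1ec8ae5: {1ec8ae5, 93b5e7e}.
491be72 is not among them, so fast-forward is not possible.

No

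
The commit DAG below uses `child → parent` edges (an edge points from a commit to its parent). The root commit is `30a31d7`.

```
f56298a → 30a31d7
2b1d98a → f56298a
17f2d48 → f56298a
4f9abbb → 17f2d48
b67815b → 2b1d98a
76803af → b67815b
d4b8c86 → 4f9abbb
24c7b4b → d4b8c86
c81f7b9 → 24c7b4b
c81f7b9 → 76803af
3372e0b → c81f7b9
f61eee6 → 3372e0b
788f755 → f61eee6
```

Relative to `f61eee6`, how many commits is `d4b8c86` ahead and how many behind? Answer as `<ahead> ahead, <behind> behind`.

Reachable from d4b8c86: {17f2d48, 30a31d7, 4f9abbb, d4b8c86, f56298a}.
Reachable from f61eee6: {17f2d48, 24c7b4b, 2b1d98a, 30a31d7, 3372e0b, 4f9abbb, 76803af, b67815b, c81f7b9, d4b8c86, f56298a, f61eee6}.
Only in d4b8c86's history (ahead): {} — 0.
Only in f61eee6's history (behind): {24c7b4b, 2b1d98a, 3372e0b, 76803af, b67815b, c81f7b9, f61eee6} — 7.

0 ahead, 7 behind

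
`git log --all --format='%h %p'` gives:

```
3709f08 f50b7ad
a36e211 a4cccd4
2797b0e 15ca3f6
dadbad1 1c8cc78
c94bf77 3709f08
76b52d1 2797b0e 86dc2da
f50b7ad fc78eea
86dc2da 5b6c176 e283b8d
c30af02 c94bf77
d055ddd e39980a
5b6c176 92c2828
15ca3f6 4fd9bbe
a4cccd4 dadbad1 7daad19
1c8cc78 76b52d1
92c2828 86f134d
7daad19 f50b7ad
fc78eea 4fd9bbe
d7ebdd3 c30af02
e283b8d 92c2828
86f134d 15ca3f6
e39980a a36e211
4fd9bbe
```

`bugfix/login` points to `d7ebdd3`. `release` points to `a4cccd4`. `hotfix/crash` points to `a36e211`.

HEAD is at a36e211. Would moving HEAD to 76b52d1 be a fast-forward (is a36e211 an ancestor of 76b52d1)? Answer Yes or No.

A fast-forward from a36e211 to 76b52d1 is possible iff a36e211 is an ancestor of 76b52d1.
Ancestors of 76b52d1: {15ca3f6, 2797b0e, 4fd9bbe, 5b6c176, 76b52d1, 86dc2da, 86f134d, 92c2828, e283b8d}.
a36e211 is not among them, so fast-forward is not possible.

No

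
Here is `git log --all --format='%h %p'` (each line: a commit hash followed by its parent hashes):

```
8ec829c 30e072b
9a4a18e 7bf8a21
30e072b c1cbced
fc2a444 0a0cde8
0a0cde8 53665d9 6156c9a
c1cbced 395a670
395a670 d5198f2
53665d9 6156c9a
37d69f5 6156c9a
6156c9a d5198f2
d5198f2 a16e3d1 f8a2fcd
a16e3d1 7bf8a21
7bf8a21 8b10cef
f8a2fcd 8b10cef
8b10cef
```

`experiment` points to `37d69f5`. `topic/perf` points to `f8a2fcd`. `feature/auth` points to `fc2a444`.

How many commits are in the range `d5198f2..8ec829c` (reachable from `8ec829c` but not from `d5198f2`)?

4

Reachable from 8ec829c: {30e072b, 395a670, 7bf8a21, 8b10cef, 8ec829c, a16e3d1, c1cbced, d5198f2, f8a2fcd}.
Reachable from d5198f2: {7bf8a21, 8b10cef, a16e3d1, d5198f2, f8a2fcd}.
In 8ec829c's history but not d5198f2's: {30e072b, 395a670, 8ec829c, c1cbced} — 4 commits.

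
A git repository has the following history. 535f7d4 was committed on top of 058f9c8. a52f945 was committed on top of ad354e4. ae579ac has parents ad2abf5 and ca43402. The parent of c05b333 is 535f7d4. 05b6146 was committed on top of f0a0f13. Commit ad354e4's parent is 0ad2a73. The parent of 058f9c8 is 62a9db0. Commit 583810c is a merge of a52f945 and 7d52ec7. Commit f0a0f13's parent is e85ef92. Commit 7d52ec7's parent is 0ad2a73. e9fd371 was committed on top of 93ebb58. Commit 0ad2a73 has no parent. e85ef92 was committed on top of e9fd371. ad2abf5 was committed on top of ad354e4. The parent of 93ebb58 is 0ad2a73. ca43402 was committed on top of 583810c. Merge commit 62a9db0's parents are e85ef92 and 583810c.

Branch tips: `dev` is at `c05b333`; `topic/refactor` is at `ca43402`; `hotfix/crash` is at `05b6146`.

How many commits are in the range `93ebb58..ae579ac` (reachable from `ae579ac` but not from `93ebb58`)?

Reachable from ae579ac: {0ad2a73, 583810c, 7d52ec7, a52f945, ad2abf5, ad354e4, ae579ac, ca43402}.
Reachable from 93ebb58: {0ad2a73, 93ebb58}.
In ae579ac's history but not 93ebb58's: {583810c, 7d52ec7, a52f945, ad2abf5, ad354e4, ae579ac, ca43402} — 7 commits.

7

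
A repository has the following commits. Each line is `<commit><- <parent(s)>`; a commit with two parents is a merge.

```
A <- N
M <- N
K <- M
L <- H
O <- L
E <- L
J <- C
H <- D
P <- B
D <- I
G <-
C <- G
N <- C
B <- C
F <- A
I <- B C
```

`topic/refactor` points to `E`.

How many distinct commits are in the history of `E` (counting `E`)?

8

Walking parent pointers from E: reachable set = {B, C, D, E, G, H, I, L}.
That is 8 commits.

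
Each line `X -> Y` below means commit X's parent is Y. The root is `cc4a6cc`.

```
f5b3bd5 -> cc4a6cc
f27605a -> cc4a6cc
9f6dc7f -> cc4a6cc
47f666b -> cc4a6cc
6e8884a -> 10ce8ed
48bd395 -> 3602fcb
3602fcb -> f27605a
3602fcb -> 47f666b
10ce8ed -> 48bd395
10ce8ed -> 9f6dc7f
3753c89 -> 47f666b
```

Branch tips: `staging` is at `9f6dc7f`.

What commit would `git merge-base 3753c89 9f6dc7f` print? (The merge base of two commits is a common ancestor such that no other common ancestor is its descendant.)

Ancestors of 3753c89: {3753c89, 47f666b, cc4a6cc}.
Ancestors of 9f6dc7f: {9f6dc7f, cc4a6cc}.
Common ancestors: {cc4a6cc}.
The only common ancestor is cc4a6cc, so it is the merge base.

cc4a6cc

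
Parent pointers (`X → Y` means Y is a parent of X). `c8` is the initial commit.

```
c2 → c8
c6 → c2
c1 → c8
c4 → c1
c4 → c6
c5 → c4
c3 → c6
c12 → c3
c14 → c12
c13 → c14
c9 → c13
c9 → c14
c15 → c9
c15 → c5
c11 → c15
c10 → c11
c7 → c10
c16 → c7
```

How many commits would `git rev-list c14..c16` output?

Reachable from c16: {c1, c10, c11, c12, c13, c14, c15, c16, c2, c3, c4, c5, c6, c7, c8, c9}.
Reachable from c14: {c12, c14, c2, c3, c6, c8}.
In c16's history but not c14's: {c1, c10, c11, c13, c15, c16, c4, c5, c7, c9} — 10 commits.

10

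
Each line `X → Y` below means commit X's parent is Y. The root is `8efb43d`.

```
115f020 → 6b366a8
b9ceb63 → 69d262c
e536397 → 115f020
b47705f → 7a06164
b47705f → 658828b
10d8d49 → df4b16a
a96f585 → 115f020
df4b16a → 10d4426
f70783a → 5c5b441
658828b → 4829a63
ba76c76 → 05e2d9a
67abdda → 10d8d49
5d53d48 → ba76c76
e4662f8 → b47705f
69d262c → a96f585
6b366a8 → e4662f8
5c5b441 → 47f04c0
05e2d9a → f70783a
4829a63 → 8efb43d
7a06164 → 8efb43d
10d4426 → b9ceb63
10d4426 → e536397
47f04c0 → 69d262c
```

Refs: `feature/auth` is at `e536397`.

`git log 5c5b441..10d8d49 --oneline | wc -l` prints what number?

5

Reachable from 10d8d49: {10d4426, 10d8d49, 115f020, 4829a63, 658828b, 69d262c, 6b366a8, 7a06164, 8efb43d, a96f585, b47705f, b9ceb63, df4b16a, e4662f8, e536397}.
Reachable from 5c5b441: {115f020, 47f04c0, 4829a63, 5c5b441, 658828b, 69d262c, 6b366a8, 7a06164, 8efb43d, a96f585, b47705f, e4662f8}.
In 10d8d49's history but not 5c5b441's: {10d4426, 10d8d49, b9ceb63, df4b16a, e536397} — 5 commits.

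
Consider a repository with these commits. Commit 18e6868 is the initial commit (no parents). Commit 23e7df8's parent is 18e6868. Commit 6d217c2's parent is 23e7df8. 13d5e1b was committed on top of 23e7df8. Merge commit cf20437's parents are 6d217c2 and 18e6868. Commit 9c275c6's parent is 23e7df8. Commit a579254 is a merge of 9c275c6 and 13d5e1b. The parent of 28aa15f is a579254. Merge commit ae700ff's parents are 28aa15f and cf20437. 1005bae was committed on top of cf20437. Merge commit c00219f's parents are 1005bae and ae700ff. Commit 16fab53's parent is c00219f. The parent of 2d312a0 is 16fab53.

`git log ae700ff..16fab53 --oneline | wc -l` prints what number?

3

Reachable from 16fab53: {1005bae, 13d5e1b, 16fab53, 18e6868, 23e7df8, 28aa15f, 6d217c2, 9c275c6, a579254, ae700ff, c00219f, cf20437}.
Reachable from ae700ff: {13d5e1b, 18e6868, 23e7df8, 28aa15f, 6d217c2, 9c275c6, a579254, ae700ff, cf20437}.
In 16fab53's history but not ae700ff's: {1005bae, 16fab53, c00219f} — 3 commits.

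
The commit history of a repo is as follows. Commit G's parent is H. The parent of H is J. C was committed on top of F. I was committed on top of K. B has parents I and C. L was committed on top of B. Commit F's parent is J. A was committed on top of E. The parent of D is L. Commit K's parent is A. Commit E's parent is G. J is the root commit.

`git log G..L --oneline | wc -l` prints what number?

Reachable from L: {A, B, C, E, F, G, H, I, J, K, L}.
Reachable from G: {G, H, J}.
In L's history but not G's: {A, B, C, E, F, I, K, L} — 8 commits.

8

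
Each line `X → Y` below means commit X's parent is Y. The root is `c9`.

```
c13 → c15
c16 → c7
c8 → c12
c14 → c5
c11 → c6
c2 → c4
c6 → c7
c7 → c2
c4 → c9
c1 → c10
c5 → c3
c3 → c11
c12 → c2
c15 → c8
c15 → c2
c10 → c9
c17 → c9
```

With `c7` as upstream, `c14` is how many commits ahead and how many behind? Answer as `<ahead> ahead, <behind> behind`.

Reachable from c14: {c11, c14, c2, c3, c4, c5, c6, c7, c9}.
Reachable from c7: {c2, c4, c7, c9}.
Only in c14's history (ahead): {c11, c14, c3, c5, c6} — 5.
Only in c7's history (behind): {} — 0.

5 ahead, 0 behind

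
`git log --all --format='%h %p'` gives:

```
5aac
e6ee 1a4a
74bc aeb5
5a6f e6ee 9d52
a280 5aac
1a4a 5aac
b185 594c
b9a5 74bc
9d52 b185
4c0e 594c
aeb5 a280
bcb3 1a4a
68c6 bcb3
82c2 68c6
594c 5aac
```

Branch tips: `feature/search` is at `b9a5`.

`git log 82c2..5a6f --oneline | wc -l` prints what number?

5

Reachable from 5a6f: {1a4a, 594c, 5a6f, 5aac, 9d52, b185, e6ee}.
Reachable from 82c2: {1a4a, 5aac, 68c6, 82c2, bcb3}.
In 5a6f's history but not 82c2's: {594c, 5a6f, 9d52, b185, e6ee} — 5 commits.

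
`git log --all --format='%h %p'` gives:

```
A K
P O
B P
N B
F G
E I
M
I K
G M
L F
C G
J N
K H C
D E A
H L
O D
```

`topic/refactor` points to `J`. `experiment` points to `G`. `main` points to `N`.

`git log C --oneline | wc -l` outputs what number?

Walking parent pointers from C: reachable set = {C, G, M}.
That is 3 commits.

3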